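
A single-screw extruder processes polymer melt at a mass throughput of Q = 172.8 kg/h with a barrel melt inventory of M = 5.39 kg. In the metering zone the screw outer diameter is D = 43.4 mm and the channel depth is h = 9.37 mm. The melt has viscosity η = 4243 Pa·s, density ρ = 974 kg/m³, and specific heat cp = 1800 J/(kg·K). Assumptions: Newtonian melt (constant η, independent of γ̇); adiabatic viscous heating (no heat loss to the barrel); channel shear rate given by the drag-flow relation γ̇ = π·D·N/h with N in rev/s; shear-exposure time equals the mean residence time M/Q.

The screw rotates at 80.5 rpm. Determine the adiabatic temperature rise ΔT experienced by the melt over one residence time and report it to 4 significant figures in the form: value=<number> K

value=103.6 K

Throughput in SI: Q_s = 172.8 kg/h ÷ 3600 s/h = 0.048 kg/s
t_res = M / Q_s = 5.39 ÷ 0.048 = 112.292 s
Geometry in metres: D = 43.4 mm → 0.0434 m, h = 9.37 mm → 0.00937 m; screw speed N = 80.5 rpm = 1.34167 rev/s
γ̇ = π D N / h = (π)(0.0434)(1.34167) / 0.00937 = 19.5229 s⁻¹
ΔT = η·γ̇²·t_res / (ρ·cp) = 4243 · (19.5229)² · 112.292 / (974 · 1800) = 103.581 K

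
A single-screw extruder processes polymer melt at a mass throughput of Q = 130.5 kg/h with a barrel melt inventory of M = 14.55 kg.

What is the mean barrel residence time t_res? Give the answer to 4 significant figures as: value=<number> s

Throughput in SI: Q_s = 130.5 kg/h ÷ 3600 s/h = 0.03625 kg/s
t_res = M / Q_s = 14.55 / 0.03625 = 401.379 s

value=401.4 s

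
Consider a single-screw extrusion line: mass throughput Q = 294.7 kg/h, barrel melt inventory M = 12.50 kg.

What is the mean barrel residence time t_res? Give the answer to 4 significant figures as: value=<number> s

Convert throughput: Q = 294.7 kg/h = 294.7/3600 = 0.0818611 kg/s
t_res = M / Q_s = 12.50 ÷ 0.0818611 = 152.698 s

value=152.7 s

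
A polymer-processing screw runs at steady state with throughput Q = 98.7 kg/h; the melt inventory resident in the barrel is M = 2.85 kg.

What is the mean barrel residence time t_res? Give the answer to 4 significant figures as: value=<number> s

value=104.0 s

Convert throughput: Q = 98.7 kg/h = 98.7/3600 = 0.0274167 kg/s
t_res = M / Q_s = 2.85 / 0.0274167 = 103.951 s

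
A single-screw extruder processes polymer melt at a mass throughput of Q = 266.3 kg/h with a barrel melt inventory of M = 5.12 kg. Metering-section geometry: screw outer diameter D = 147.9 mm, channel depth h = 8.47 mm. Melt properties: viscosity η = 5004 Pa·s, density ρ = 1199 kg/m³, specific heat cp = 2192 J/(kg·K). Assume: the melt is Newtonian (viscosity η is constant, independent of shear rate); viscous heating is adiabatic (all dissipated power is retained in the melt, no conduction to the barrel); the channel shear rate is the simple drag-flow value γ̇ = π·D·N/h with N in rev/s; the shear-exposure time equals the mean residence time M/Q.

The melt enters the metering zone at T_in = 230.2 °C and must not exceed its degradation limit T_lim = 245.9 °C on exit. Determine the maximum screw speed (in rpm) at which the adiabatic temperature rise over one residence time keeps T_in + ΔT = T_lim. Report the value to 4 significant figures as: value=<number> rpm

value=11.94 rpm

Throughput in SI: Q_s = 266.3 kg/h ÷ 3600 s/h = 0.0739722 kg/s
t_res = M / Q_s = 5.12 / 0.0739722 = 69.2152 s
D = 147.9 mm = 0.1479 m;  h = 8.47 mm = 0.00847 m
ΔT_a = T_lim − T_in = 245.9 − 230.2 = 15.7 K
γ̇_max² = ΔT_a·ρ·cp / (η·t_res) = [15.7 × 1199 × 2192] / [5004 × 69.2152] = 119.135 s⁻²
γ̇_max = sqrt(119.135) = 10.9149 s⁻¹
Solve γ̇ = πDN/h for N: N_max = γ̇_max·h/(π·D) = 10.9149 × 0.00847 / (π × 0.1479) = 0.198969 rev/s = 11.9381 rpm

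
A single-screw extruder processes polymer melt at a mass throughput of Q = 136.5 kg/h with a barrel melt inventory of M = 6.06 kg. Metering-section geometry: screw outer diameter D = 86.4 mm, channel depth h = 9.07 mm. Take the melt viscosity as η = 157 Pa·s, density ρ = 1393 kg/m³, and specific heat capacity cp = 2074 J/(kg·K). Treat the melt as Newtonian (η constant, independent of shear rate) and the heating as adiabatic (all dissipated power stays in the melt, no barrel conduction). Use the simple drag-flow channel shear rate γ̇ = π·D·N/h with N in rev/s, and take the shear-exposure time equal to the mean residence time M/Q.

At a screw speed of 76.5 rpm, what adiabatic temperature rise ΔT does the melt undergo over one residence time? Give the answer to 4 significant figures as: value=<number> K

Q_s = Q / 3600 = 136.5 / 3600 = 0.0379167 kg/s
t_res = M / Q_s = 6.06 ÷ 0.0379167 = 159.824 s
Geometry in metres: D = 86.4 mm → 0.0864 m, h = 9.07 mm → 0.00907 m; screw speed N = 76.5 rpm = 1.275 rev/s
γ̇ = π D N / h = (π)(0.0864)(1.275) / 0.00907 = 38.1563 s⁻¹
ΔT = η·γ̇²·t_res/(ρ·cp) = [157 × 38.1563² × 159.824] / [1393 × 2074] = 12.6449 K

value=12.64 K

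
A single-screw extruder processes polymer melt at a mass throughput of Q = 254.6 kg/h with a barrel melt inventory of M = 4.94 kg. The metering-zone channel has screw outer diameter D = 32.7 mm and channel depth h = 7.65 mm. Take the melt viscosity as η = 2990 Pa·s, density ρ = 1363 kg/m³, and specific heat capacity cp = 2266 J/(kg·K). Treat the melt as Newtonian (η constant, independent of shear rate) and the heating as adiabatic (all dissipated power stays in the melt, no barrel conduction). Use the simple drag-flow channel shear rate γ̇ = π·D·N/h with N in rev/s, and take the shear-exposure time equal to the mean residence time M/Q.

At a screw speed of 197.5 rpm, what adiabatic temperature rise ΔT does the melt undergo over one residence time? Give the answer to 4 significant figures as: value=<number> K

value=132.1 K

Throughput in SI: Q_s = 254.6 kg/h ÷ 3600 s/h = 0.0707222 kg/s
t_res = M / Q_s = 4.94 / 0.0707222 = 69.8507 s
Convert to SI: D = 0.0327 m, h = 0.00765 m, N = 197.5/60 = 3.29167 rev/s
γ̇ = π D N / h = (π)(0.0327)(3.29167) / 0.00765 = 44.203 s⁻¹
ΔT = η·γ̇²·t_res / (ρ·cp) = 2990 · (44.203)² · 69.8507 / (1363 · 2266) = 132.127 K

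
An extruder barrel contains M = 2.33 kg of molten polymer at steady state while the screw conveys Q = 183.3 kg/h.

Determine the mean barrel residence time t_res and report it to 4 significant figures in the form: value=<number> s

Convert throughput: Q = 183.3 kg/h = 183.3/3600 = 0.0509167 kg/s
t_res = M / Q_s = 2.33 ÷ 0.0509167 = 45.761 s

value=45.76 s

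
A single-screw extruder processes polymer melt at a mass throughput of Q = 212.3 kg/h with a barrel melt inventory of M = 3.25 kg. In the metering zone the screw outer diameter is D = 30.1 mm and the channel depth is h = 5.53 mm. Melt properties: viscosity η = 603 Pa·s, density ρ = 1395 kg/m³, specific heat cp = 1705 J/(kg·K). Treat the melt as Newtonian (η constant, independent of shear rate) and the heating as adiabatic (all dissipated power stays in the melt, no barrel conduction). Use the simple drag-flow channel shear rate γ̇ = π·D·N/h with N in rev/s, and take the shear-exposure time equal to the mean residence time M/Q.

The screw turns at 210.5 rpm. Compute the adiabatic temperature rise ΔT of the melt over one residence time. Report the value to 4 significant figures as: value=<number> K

value=50.29 K

Q_s = Q / 3600 = 212.3 / 3600 = 0.0589722 kg/s
t_res = M / Q_s = 3.25 ÷ 0.0589722 = 55.1107 s
Geometry in metres: D = 30.1 mm → 0.0301 m, h = 5.53 mm → 0.00553 m; screw speed N = 210.5 rpm = 3.50833 rev/s
γ̇ = π·D·N / h = π · 0.0301 · 3.50833 / 0.00553 = 59.9918 s⁻¹
ΔT = η·γ̇²·t_res / (ρ·cp) = 603 · (59.9918)² · 55.1107 / (1395 · 1705) = 50.285 K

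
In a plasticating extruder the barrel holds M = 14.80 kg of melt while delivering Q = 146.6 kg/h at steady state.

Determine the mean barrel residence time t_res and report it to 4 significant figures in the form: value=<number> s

Convert throughput: Q = 146.6 kg/h = 146.6/3600 = 0.0407222 kg/s
t_res = M / Q_s = 14.80 / 0.0407222 = 363.438 s

value=363.4 s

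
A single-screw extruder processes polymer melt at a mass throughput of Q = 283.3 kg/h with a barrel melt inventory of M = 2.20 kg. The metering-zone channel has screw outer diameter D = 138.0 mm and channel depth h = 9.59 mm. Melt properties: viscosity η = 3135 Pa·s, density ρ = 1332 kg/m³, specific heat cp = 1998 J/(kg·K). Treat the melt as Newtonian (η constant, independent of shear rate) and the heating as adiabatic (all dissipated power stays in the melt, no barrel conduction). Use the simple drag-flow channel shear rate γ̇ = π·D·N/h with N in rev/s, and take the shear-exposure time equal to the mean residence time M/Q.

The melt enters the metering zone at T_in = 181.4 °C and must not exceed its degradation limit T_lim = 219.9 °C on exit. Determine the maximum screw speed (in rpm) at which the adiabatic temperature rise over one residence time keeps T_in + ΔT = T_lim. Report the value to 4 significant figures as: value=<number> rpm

Q_s = Q / 3600 = 283.3 / 3600 = 0.0786944 kg/s
t_res = M / Q_s = 2.20 / 0.0786944 = 27.9562 s
Convert to metres: D = 0.138 m, h = 0.00959 m
ΔT_a = T_lim − T_in = 219.9 − 181.4 = 38.5 K
Invert ΔT = ηγ̇²t_res/(ρcp) for γ̇: γ̇_max² = ΔT_a ρ cp / (η t_res) = 38.5·1332·1998 / (3135·27.9562) = 1169.08 s⁻²
Take the square root: γ̇_max = √(1169.08) = 34.1918 s⁻¹
N_max = γ̇_max h / (πD) = 34.1918·0.00959/(π·0.138) = 0.756331 rev/s → ×60 = 45.3798 rpm

value=45.38 rpm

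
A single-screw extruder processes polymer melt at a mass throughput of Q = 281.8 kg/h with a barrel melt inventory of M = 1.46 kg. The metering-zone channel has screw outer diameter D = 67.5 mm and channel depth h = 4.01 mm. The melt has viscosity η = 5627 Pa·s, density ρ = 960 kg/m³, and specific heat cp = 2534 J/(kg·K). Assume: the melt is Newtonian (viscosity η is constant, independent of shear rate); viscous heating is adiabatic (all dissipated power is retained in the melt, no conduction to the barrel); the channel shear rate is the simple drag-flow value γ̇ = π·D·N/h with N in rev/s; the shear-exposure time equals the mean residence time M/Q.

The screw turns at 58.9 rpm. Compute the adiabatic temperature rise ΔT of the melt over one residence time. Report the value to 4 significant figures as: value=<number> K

Q_s = Q / 3600 = 281.8 / 3600 = 0.0782778 kg/s
t_res = M / Q_s = 1.46 ÷ 0.0782778 = 18.6515 s
D = 67.5 mm = 0.0675 m;  h = 4.01 mm = 0.00401 m;  N = 58.9 rpm / 60 = 0.981667 rev/s
γ̇ = π D N / h = (π)(0.0675)(0.981667) / 0.00401 = 51.9127 s⁻¹
ΔT = η·γ̇²·t_res / (ρ·cp) = 5627 · (51.9127)² · 18.6515 / (960 · 2534) = 116.268 K

value=116.3 K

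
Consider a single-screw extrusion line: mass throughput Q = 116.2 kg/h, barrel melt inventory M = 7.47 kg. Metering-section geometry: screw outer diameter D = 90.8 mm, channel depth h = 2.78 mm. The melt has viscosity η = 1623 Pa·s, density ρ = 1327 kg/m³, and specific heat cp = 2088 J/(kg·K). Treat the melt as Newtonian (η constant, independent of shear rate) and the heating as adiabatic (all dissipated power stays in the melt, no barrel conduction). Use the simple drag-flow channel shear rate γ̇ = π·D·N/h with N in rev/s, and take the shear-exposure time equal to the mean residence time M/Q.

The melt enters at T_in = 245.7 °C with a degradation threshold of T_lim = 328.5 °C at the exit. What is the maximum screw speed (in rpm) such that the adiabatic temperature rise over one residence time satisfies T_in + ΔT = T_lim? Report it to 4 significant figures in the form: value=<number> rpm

value=14.45 rpm

Throughput in SI: Q_s = 116.2 kg/h ÷ 3600 s/h = 0.0322778 kg/s
t_res = M / Q_s = 7.47 / 0.0322778 = 231.429 s
Convert to metres: D = 0.0908 m, h = 0.00278 m
Allowable rise: ΔT_a = T_lim − T_in = 328.5 − 245.7 = 82.8 K
γ̇_max² = ΔT_a·ρ·cp/(η·t_res) = 82.8·1327·2088/(1623·231.429) = 610.796 s⁻²
Take the square root: γ̇_max = √(610.796) = 24.7143 s⁻¹
Solve γ̇ = πDN/h for N: N_max = γ̇_max·h/(π·D) = 24.7143 × 0.00278 / (π × 0.0908) = 0.240856 rev/s = 14.4514 rpm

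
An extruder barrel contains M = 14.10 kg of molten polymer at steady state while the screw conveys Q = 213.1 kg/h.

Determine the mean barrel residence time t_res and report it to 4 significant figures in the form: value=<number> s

Convert throughput: Q = 213.1 kg/h = 213.1/3600 = 0.0591944 kg/s
t_res = M / Q_s = 14.10 / 0.0591944 = 238.198 s

value=238.2 s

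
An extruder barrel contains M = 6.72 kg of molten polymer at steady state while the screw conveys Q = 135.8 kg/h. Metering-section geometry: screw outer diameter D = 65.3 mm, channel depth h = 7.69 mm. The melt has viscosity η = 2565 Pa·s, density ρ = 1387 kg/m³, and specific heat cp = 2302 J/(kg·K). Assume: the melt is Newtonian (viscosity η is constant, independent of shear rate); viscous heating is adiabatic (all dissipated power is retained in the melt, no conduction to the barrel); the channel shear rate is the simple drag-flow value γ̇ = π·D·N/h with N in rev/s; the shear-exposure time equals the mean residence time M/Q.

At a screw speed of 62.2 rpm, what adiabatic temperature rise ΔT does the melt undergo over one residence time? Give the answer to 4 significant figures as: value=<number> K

value=109.5 K

Q_s = Q / 3600 = 135.8 / 3600 = 0.0377222 kg/s
Mean residence time: t_res = M/Q_s = 6.72 kg / 0.0377222 kg/s = 178.144 s
D = 65.3 mm = 0.0653 m;  h = 7.69 mm = 0.00769 m;  N = 62.2 rpm / 60 = 1.03667 rev/s
Shear rate: γ̇ = πDN/h = π·0.0653·1.03667/0.00769 = 27.6551 s⁻¹
Adiabatic rise: ΔT = η γ̇² t_res / (ρ cp) = 2565·(27.6551)²·178.144 / (1387·2302) = 109.453 K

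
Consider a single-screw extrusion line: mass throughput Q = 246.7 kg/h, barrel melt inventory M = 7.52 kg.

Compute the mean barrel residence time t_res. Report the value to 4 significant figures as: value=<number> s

Q_s = Q / 3600 = 246.7 / 3600 = 0.0685278 kg/s
Mean residence time: t_res = M/Q_s = 7.52 kg / 0.0685278 kg/s = 109.737 s

value=109.7 s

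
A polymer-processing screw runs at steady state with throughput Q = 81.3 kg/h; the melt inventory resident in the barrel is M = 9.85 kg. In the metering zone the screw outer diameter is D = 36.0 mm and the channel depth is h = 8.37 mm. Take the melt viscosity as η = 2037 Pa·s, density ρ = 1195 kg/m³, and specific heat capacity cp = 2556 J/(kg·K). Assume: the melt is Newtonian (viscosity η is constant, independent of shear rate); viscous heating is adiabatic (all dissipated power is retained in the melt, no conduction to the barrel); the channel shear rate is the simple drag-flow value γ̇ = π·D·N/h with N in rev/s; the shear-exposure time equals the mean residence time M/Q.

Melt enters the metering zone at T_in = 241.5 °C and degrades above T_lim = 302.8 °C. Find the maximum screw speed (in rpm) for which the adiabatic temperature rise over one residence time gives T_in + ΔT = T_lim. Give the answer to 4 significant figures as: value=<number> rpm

value=64.46 rpm

Convert throughput: Q = 81.3 kg/h = 81.3/3600 = 0.0225833 kg/s
Mean residence time: t_res = M/Q_s = 9.85 kg / 0.0225833 kg/s = 436.162 s
Convert to metres: D = 0.036 m, h = 0.00837 m
ΔT_a = T_lim − T_in = 302.8 °C − 241.5 °C = 61.3 K
Invert ΔT = ηγ̇²t_res/(ρcp) for γ̇: γ̇_max² = ΔT_a ρ cp / (η t_res) = 61.3·1195·2556 / (2037·436.162) = 210.741 s⁻²
γ̇_max = sqrt(210.741) = 14.5169 s⁻¹
Solve γ̇ = πDN/h for N: N_max = γ̇_max·h/(π·D) = 14.5169 × 0.00837 / (π × 0.036) = 1.07436 rev/s = 64.4613 rpm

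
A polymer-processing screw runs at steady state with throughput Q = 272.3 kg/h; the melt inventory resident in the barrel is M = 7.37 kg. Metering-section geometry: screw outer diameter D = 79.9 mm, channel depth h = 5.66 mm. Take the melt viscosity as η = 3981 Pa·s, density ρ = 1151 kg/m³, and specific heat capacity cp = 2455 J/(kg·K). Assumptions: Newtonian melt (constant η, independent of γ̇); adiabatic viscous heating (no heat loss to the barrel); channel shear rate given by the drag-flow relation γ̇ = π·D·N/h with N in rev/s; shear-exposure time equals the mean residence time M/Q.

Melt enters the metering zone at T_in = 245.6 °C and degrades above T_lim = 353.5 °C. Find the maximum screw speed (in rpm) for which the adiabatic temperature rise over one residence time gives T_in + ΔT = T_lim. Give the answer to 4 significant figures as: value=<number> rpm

Convert throughput: Q = 272.3 kg/h = 272.3/3600 = 0.0756389 kg/s
t_res = M / Q_s = 7.37 / 0.0756389 = 97.4367 s
Convert to metres: D = 0.0799 m, h = 0.00566 m
ΔT_a = T_lim − T_in = 353.5 − 245.6 = 107.9 K
γ̇_max² = ΔT_a·ρ·cp/(η·t_res) = 107.9·1151·2455/(3981·97.4367) = 786.02 s⁻²
γ̇_max = sqrt(786.02) = 28.0361 s⁻¹
Solve γ̇ = πDN/h for N: N_max = γ̇_max·h/(π·D) = 28.0361 × 0.00566 / (π × 0.0799) = 0.632174 rev/s = 37.9304 rpm

value=37.93 rpm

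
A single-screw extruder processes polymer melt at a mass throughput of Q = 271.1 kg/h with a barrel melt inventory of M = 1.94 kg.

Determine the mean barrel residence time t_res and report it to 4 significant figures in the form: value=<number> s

Convert throughput: Q = 271.1 kg/h = 271.1/3600 = 0.0753056 kg/s
t_res = M / Q_s = 1.94 / 0.0753056 = 25.7617 s

value=25.76 s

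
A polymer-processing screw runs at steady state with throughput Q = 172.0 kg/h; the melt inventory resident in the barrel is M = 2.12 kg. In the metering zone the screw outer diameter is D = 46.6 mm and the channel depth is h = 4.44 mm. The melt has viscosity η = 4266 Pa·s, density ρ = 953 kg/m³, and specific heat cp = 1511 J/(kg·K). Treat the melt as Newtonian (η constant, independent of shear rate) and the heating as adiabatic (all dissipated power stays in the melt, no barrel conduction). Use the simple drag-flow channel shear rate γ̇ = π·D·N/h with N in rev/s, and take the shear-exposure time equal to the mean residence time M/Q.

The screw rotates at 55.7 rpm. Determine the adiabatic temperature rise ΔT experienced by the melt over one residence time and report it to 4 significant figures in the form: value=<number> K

value=123.2 K

Q_s = Q / 3600 = 172.0 / 3600 = 0.0477778 kg/s
t_res = M / Q_s = 2.12 / 0.0477778 = 44.3721 s
Geometry in metres: D = 46.6 mm → 0.0466 m, h = 4.44 mm → 0.00444 m; screw speed N = 55.7 rpm = 0.928333 rev/s
γ̇ = π·D·N / h = π · 0.0466 · 0.928333 / 0.00444 = 30.6095 s⁻¹
Adiabatic rise: ΔT = η γ̇² t_res / (ρ cp) = 4266·(30.6095)²·44.3721 / (953·1511) = 123.165 K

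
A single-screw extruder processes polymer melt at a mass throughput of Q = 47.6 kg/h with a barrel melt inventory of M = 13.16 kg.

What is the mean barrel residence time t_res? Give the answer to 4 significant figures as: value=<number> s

Convert throughput: Q = 47.6 kg/h = 47.6/3600 = 0.0132222 kg/s
t_res = M / Q_s = 13.16 ÷ 0.0132222 = 995.294 s

value=995.3 s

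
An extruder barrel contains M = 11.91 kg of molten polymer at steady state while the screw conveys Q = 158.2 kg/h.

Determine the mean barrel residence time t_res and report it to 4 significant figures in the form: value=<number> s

value=271.0 s

Convert throughput: Q = 158.2 kg/h = 158.2/3600 = 0.0439444 kg/s
t_res = M / Q_s = 11.91 / 0.0439444 = 271.024 s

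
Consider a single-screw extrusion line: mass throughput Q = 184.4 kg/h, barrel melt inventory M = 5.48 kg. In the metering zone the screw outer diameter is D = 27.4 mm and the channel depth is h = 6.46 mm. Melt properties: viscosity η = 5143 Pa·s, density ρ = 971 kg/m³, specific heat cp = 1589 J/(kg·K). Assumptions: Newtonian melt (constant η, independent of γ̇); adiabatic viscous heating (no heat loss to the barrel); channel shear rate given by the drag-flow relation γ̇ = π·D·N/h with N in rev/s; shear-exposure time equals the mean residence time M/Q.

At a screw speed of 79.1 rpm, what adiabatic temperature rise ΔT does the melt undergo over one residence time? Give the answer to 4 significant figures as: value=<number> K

value=110.0 K

Convert throughput: Q = 184.4 kg/h = 184.4/3600 = 0.0512222 kg/s
t_res = M / Q_s = 5.48 ÷ 0.0512222 = 106.985 s
D = 27.4 mm = 0.0274 m;  h = 6.46 mm = 0.00646 m;  N = 79.1 rpm / 60 = 1.31833 rev/s
γ̇ = π·D·N / h = π · 0.0274 · 1.31833 / 0.00646 = 17.5668 s⁻¹
ΔT = η·γ̇²·t_res/(ρ·cp) = [5143 × 17.5668² × 106.985] / [971 × 1589] = 110.048 K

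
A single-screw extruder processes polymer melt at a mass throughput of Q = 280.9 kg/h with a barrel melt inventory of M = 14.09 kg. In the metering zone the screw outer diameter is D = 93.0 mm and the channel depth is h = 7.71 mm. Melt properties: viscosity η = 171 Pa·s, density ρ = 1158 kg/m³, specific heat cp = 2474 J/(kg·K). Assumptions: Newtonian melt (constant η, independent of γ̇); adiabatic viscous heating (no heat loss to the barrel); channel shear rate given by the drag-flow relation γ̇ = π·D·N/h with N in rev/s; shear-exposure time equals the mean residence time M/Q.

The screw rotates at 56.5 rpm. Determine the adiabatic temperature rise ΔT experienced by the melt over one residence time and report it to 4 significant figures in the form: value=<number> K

Q_s = Q / 3600 = 280.9 / 3600 = 0.0780278 kg/s
t_res = M / Q_s = 14.09 ÷ 0.0780278 = 180.577 s
D = 93.0 mm = 0.093 m;  h = 7.71 mm = 0.00771 m;  N = 56.5 rpm / 60 = 0.941667 rev/s
Shear rate: γ̇ = πDN/h = π·0.093·0.941667/0.00771 = 35.6842 s⁻¹
ΔT = η·γ̇²·t_res / (ρ·cp) = 171 · (35.6842)² · 180.577 / (1158 · 2474) = 13.7246 K

value=13.72 K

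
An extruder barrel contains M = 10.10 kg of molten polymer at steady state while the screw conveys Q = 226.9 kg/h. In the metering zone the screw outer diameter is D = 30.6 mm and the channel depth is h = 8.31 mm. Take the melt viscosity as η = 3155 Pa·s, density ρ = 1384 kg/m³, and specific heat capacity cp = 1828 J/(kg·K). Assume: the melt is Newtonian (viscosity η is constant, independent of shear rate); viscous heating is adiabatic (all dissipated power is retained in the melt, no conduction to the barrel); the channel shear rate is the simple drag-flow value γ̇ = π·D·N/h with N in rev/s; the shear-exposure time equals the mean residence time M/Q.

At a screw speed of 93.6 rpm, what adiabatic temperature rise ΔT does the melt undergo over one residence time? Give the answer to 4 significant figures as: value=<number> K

Throughput in SI: Q_s = 226.9 kg/h ÷ 3600 s/h = 0.0630278 kg/s
Mean residence time: t_res = M/Q_s = 10.10 kg / 0.0630278 kg/s = 160.247 s
Convert to SI: D = 0.0306 m, h = 0.00831 m, N = 93.6/60 = 1.56 rev/s
Shear rate: γ̇ = πDN/h = π·0.0306·1.56/0.00831 = 18.0466 s⁻¹
ΔT = η·γ̇²·t_res/(ρ·cp) = [3155 × 18.0466² × 160.247] / [1384 × 1828] = 65.0828 K

value=65.08 K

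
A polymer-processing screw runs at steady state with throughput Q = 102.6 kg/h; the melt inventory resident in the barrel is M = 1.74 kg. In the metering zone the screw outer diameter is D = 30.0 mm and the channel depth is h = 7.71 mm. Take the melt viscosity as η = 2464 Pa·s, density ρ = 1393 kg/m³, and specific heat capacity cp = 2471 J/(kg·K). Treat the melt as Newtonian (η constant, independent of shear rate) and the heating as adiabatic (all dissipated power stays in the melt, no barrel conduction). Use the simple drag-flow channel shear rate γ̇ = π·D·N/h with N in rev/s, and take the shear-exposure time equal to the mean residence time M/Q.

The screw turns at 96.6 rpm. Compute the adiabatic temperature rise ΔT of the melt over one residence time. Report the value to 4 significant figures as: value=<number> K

value=16.93 K

Convert throughput: Q = 102.6 kg/h = 102.6/3600 = 0.0285 kg/s
t_res = M / Q_s = 1.74 ÷ 0.0285 = 61.0526 s
Convert to SI: D = 0.03 m, h = 0.00771 m, N = 96.6/60 = 1.61 rev/s
γ̇ = π·D·N / h = π · 0.03 · 1.61 / 0.00771 = 19.6808 s⁻¹
ΔT = η·γ̇²·t_res/(ρ·cp) = [2464 × 19.6808² × 61.0526] / [1393 × 2471] = 16.928 K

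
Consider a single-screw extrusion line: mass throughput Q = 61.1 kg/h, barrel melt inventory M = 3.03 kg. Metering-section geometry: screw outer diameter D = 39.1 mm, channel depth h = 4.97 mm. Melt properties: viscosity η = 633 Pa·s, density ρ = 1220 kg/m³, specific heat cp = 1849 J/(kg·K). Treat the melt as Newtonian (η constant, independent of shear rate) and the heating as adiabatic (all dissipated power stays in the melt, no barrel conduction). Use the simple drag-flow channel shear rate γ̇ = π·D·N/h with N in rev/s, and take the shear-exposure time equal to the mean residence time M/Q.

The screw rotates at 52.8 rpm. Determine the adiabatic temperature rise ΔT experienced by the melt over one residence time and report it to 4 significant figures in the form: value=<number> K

value=23.70 K

Q_s = Q / 3600 = 61.1 / 3600 = 0.0169722 kg/s
t_res = M / Q_s = 3.03 / 0.0169722 = 178.527 s
Convert to SI: D = 0.0391 m, h = 0.00497 m, N = 52.8/60 = 0.88 rev/s
γ̇ = π·D·N / h = π · 0.0391 · 0.88 / 0.00497 = 21.7497 s⁻¹
Adiabatic rise: ΔT = η γ̇² t_res / (ρ cp) = 633·(21.7497)²·178.527 / (1220·1849) = 23.6983 K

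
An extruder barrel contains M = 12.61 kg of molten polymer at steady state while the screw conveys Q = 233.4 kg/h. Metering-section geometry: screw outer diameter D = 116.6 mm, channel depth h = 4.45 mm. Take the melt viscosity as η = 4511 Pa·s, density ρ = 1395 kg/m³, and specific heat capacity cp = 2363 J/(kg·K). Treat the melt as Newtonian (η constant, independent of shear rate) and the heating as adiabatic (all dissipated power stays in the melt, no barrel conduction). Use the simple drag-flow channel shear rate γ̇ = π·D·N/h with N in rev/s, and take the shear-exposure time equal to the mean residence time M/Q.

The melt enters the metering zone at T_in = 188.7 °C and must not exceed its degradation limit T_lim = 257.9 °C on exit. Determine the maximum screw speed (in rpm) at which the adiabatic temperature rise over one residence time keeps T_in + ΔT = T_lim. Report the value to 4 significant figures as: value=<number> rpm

Throughput in SI: Q_s = 233.4 kg/h ÷ 3600 s/h = 0.0648333 kg/s
t_res = M / Q_s = 12.61 / 0.0648333 = 194.499 s
D = 116.6 mm = 0.1166 m;  h = 4.45 mm = 0.00445 m
ΔT_a = T_lim − T_in = 257.9 − 188.7 = 69.2 K
Invert ΔT = ηγ̇²t_res/(ρcp) for γ̇: γ̇_max² = ΔT_a ρ cp / (η t_res) = 69.2·1395·2363 / (4511·194.499) = 259.989 s⁻²
Take the square root: γ̇_max = √(259.989) = 16.1242 s⁻¹
N_max = γ̇_max·h / (π·D) = 16.1242 · 0.00445 / (π · 0.1166) = 0.195879 rev/s = 11.7528 rpm

value=11.75 rpm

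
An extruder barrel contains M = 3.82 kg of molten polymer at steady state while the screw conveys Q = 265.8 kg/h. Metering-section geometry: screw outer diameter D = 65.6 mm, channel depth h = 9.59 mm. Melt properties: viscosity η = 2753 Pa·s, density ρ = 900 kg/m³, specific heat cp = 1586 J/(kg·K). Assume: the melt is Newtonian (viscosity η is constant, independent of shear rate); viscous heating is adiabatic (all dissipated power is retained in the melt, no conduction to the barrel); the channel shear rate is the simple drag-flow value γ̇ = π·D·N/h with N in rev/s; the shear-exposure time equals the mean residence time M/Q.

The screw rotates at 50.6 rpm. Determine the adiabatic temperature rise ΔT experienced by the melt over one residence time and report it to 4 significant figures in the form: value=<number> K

value=32.77 K

Throughput in SI: Q_s = 265.8 kg/h ÷ 3600 s/h = 0.0738333 kg/s
t_res = M / Q_s = 3.82 ÷ 0.0738333 = 51.7381 s
Convert to SI: D = 0.0656 m, h = 0.00959 m, N = 50.6/60 = 0.843333 rev/s
Shear rate: γ̇ = πDN/h = π·0.0656·0.843333/0.00959 = 18.1232 s⁻¹
ΔT = η·γ̇²·t_res/(ρ·cp) = [2753 × 18.1232² × 51.7381] / [900 × 1586] = 32.7748 K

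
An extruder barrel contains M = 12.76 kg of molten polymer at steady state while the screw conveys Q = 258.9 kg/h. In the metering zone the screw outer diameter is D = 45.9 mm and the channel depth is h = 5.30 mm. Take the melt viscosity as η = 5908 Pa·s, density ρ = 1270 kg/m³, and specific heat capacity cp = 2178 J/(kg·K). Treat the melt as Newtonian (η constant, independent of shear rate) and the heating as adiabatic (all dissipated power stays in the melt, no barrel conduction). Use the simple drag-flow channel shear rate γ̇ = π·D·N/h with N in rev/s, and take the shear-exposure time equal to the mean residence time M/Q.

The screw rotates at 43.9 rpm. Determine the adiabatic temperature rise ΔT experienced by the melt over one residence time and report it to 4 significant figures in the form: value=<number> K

Convert throughput: Q = 258.9 kg/h = 258.9/3600 = 0.0719167 kg/s
t_res = M / Q_s = 12.76 ÷ 0.0719167 = 177.428 s
Convert to SI: D = 0.0459 m, h = 0.0053 m, N = 43.9/60 = 0.731667 rev/s
γ̇ = π D N / h = (π)(0.0459)(0.731667) / 0.0053 = 19.9067 s⁻¹
Adiabatic rise: ΔT = η γ̇² t_res / (ρ cp) = 5908·(19.9067)²·177.428 / (1270·2178) = 150.176 K

value=150.2 K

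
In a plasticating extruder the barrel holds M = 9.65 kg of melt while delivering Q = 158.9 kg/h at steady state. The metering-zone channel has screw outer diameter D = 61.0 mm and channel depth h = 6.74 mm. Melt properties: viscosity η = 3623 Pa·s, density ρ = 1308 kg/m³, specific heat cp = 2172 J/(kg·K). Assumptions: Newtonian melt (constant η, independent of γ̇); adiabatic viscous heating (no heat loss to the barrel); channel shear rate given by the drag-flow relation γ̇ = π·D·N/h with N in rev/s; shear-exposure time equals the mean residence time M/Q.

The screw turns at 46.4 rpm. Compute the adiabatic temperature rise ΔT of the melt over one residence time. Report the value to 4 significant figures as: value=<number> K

Q_s = Q / 3600 = 158.9 / 3600 = 0.0441389 kg/s
t_res = M / Q_s = 9.65 / 0.0441389 = 218.628 s
Convert to SI: D = 0.061 m, h = 0.00674 m, N = 46.4/60 = 0.773333 rev/s
γ̇ = π·D·N / h = π · 0.061 · 0.773333 / 0.00674 = 21.988 s⁻¹
ΔT = η·γ̇²·t_res/(ρ·cp) = [3623 × 21.988² × 218.628] / [1308 × 2172] = 134.797 K

value=134.8 K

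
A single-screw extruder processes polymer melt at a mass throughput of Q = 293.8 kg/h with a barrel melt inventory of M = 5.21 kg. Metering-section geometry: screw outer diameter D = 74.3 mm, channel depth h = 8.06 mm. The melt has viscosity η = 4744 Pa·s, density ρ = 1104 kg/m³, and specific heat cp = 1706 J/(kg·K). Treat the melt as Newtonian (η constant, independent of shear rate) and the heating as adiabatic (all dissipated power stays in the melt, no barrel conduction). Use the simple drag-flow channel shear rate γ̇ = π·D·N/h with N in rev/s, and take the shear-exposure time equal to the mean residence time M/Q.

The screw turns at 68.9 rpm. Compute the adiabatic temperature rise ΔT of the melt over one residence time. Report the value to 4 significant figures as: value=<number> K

value=177.8 K

Throughput in SI: Q_s = 293.8 kg/h ÷ 3600 s/h = 0.0816111 kg/s
t_res = M / Q_s = 5.21 / 0.0816111 = 63.8393 s
D = 74.3 mm = 0.0743 m;  h = 8.06 mm = 0.00806 m;  N = 68.9 rpm / 60 = 1.14833 rev/s
γ̇ = π·D·N / h = π · 0.0743 · 1.14833 / 0.00806 = 33.2561 s⁻¹
ΔT = η·γ̇²·t_res/(ρ·cp) = [4744 × 33.2561² × 63.8393] / [1104 × 1706] = 177.84 K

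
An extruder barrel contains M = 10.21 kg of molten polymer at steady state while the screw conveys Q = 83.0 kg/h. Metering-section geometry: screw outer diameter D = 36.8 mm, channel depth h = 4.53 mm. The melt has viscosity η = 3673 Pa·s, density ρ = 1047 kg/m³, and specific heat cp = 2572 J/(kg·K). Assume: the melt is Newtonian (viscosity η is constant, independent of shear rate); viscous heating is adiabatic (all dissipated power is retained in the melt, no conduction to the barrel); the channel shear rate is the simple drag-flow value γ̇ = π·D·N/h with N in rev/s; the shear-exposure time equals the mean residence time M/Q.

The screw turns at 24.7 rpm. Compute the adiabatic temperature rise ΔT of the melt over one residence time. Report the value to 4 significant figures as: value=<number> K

Throughput in SI: Q_s = 83.0 kg/h ÷ 3600 s/h = 0.0230556 kg/s
t_res = M / Q_s = 10.21 ÷ 0.0230556 = 442.843 s
Geometry in metres: D = 36.8 mm → 0.0368 m, h = 4.53 mm → 0.00453 m; screw speed N = 24.7 rpm = 0.411667 rev/s
γ̇ = π D N / h = (π)(0.0368)(0.411667) / 0.00453 = 10.5062 s⁻¹
ΔT = η·γ̇²·t_res/(ρ·cp) = [3673 × 10.5062² × 442.843] / [1047 × 2572] = 66.6721 K

value=66.67 K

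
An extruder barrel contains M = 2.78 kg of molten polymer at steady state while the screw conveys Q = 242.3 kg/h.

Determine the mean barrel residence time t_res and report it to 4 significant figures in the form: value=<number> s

value=41.30 s

Throughput in SI: Q_s = 242.3 kg/h ÷ 3600 s/h = 0.0673056 kg/s
t_res = M / Q_s = 2.78 / 0.0673056 = 41.3042 s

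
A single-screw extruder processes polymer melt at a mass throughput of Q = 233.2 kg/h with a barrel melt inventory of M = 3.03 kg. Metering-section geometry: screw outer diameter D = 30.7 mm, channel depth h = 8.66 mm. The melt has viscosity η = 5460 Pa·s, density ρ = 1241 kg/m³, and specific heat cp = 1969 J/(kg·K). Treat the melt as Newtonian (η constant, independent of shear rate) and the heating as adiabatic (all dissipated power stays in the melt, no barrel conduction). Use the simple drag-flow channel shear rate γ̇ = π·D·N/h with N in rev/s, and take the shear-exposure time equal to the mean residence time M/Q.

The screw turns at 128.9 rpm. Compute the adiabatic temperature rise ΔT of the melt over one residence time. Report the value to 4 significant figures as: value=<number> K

Convert throughput: Q = 233.2 kg/h = 233.2/3600 = 0.0647778 kg/s
t_res = M / Q_s = 3.03 ÷ 0.0647778 = 46.7753 s
D = 30.7 mm = 0.0307 m;  h = 8.66 mm = 0.00866 m;  N = 128.9 rpm / 60 = 2.14833 rev/s
γ̇ = π·D·N / h = π · 0.0307 · 2.14833 / 0.00866 = 23.9261 s⁻¹
ΔT = η·γ̇²·t_res/(ρ·cp) = [5460 × 23.9261² × 46.7753] / [1241 × 1969] = 59.8323 K

value=59.83 K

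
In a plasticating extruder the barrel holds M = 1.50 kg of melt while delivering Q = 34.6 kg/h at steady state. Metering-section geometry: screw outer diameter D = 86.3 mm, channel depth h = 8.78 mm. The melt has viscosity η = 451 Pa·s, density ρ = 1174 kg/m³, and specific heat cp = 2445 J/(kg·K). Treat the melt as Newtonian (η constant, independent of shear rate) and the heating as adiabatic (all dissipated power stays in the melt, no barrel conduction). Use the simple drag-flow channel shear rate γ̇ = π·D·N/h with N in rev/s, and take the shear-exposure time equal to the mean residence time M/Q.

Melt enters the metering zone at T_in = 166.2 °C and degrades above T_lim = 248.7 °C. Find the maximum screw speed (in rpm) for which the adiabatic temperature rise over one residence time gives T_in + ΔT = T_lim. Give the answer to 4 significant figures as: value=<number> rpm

value=112.7 rpm

Throughput in SI: Q_s = 34.6 kg/h ÷ 3600 s/h = 0.00961111 kg/s
t_res = M / Q_s = 1.50 / 0.00961111 = 156.069 s
D = 86.3 mm = 0.0863 m;  h = 8.78 mm = 0.00878 m
ΔT_a = T_lim − T_in = 248.7 °C − 166.2 °C = 82.5 K
γ̇_max² = ΔT_a·ρ·cp/(η·t_res) = 82.5·1174·2445/(451·156.069) = 3364.39 s⁻²
γ̇_max = sqrt(3364.39) = 58.0034 s⁻¹
N_max = γ̇_max h / (πD) = 58.0034·0.00878/(π·0.0863) = 1.8784 rev/s → ×60 = 112.704 rpm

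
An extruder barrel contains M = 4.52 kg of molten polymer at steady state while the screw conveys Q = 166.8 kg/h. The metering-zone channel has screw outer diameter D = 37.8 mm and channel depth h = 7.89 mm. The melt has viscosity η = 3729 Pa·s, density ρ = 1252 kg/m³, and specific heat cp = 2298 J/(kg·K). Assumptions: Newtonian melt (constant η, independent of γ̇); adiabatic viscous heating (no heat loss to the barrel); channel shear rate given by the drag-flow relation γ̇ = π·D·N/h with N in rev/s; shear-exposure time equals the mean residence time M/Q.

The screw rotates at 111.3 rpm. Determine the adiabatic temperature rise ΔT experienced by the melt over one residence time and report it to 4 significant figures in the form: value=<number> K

value=98.56 K

Convert throughput: Q = 166.8 kg/h = 166.8/3600 = 0.0463333 kg/s
t_res = M / Q_s = 4.52 ÷ 0.0463333 = 97.554 s
Convert to SI: D = 0.0378 m, h = 0.00789 m, N = 111.3/60 = 1.855 rev/s
γ̇ = π·D·N / h = π · 0.0378 · 1.855 / 0.00789 = 27.9196 s⁻¹
ΔT = η·γ̇²·t_res / (ρ·cp) = 3729 · (27.9196)² · 97.554 / (1252 · 2298) = 98.5599 K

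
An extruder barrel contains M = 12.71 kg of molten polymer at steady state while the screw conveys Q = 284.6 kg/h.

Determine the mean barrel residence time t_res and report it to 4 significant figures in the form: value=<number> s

value=160.8 s

Q_s = Q / 3600 = 284.6 / 3600 = 0.0790556 kg/s
Mean residence time: t_res = M/Q_s = 12.71 kg / 0.0790556 kg/s = 160.773 s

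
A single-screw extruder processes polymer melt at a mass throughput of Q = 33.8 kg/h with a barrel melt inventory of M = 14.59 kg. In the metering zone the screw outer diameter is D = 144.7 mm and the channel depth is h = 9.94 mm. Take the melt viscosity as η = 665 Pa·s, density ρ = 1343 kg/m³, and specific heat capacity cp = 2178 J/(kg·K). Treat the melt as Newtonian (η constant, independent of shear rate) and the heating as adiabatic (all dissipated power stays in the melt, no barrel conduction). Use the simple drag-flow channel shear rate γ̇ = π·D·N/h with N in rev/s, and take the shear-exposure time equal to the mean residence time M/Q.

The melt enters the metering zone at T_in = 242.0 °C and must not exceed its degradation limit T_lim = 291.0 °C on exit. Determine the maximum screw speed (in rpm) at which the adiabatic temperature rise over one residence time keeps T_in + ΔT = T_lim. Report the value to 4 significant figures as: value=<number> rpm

value=15.45 rpm

Convert throughput: Q = 33.8 kg/h = 33.8/3600 = 0.00938889 kg/s
t_res = M / Q_s = 14.59 / 0.00938889 = 1553.96 s
D = 144.7 mm = 0.1447 m;  h = 9.94 mm = 0.00994 m
ΔT_a = T_lim − T_in = 291.0 °C − 242.0 °C = 49 K
Invert ΔT = ηγ̇²t_res/(ρcp) for γ̇: γ̇_max² = ΔT_a ρ cp / (η t_res) = 49·1343·2178 / (665·1553.96) = 138.697 s⁻²
γ̇_max = √138.697 = 11.777 s⁻¹
N_max = γ̇_max·h / (π·D) = 11.777 · 0.00994 / (π · 0.1447) = 0.257514 rev/s = 15.4509 rpm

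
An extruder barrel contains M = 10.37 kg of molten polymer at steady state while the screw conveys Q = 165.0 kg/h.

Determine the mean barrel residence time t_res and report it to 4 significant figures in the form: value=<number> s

value=226.3 s

Convert throughput: Q = 165.0 kg/h = 165.0/3600 = 0.0458333 kg/s
t_res = M / Q_s = 10.37 / 0.0458333 = 226.255 s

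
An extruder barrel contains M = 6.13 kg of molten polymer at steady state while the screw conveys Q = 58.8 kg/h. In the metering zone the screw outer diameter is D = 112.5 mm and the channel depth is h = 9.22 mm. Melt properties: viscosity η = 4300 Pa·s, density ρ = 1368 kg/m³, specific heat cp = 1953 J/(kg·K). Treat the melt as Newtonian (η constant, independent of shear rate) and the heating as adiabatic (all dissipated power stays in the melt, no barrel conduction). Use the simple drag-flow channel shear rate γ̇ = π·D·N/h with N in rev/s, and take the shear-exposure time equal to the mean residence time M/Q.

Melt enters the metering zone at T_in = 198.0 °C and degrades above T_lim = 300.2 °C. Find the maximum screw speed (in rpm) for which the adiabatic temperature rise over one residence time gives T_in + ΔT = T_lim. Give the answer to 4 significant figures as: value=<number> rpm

Convert throughput: Q = 58.8 kg/h = 58.8/3600 = 0.0163333 kg/s
Mean residence time: t_res = M/Q_s = 6.13 kg / 0.0163333 kg/s = 375.306 s
Convert to metres: D = 0.1125 m, h = 0.00922 m
Allowable rise: ΔT_a = T_lim − T_in = 300.2 − 198.0 = 102.2 K
Invert ΔT = ηγ̇²t_res/(ρcp) for γ̇: γ̇_max² = ΔT_a ρ cp / (η t_res) = 102.2·1368·1953 / (4300·375.306) = 169.194 s⁻²
Take the square root: γ̇_max = √(169.194) = 13.0075 s⁻¹
Solve γ̇ = πDN/h for N: N_max = γ̇_max·h/(π·D) = 13.0075 × 0.00922 / (π × 0.1125) = 0.339329 rev/s = 20.3597 rpm

value=20.36 rpm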